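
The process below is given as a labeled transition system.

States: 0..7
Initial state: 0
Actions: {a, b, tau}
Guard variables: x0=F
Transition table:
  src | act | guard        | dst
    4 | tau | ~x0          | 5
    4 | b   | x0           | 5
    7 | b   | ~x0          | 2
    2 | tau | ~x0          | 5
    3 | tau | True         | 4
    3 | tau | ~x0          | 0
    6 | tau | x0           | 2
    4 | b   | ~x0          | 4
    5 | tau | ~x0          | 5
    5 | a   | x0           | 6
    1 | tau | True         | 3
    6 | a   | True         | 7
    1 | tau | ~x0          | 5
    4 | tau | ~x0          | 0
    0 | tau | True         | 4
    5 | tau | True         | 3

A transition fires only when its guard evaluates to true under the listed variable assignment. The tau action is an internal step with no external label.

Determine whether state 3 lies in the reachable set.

After dropping false guards: 13 live edges.
Layer 0: {0}
Layer 1: {4}  now seen {0,4}
Layer 2: {5}  now seen {0,4,5}
Layer 3: {3}  now seen {0,3,4,5}
R = {0,3,4,5}
Path to 3: tau·tau·tau

Answer: REACHABLE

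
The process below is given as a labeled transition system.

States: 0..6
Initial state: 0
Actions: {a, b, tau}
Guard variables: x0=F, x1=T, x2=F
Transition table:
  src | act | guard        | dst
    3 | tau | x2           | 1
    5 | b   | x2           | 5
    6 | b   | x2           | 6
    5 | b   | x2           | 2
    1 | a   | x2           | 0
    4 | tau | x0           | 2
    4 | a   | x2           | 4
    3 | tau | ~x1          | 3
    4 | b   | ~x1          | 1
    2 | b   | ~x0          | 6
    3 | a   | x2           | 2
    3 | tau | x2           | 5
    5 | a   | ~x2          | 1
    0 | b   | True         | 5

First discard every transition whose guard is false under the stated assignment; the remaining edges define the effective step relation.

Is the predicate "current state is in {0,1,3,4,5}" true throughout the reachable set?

Answer: INVARIANT HOLDS

Working:
Inv-set: {0,1,3,4,5}
R = {0,1,5}
  0: safe
  1: safe
  5: safe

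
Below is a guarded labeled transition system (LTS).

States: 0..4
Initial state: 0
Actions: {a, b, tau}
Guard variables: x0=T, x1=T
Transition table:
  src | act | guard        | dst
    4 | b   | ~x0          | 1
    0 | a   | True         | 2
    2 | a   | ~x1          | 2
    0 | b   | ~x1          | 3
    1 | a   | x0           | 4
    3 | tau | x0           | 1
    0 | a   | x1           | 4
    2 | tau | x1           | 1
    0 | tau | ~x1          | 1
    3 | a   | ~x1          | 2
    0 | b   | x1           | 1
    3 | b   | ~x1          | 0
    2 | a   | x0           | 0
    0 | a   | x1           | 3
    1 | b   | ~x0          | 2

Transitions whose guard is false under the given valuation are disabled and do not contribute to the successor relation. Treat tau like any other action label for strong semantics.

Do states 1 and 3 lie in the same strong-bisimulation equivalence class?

Bisimulation quotient by refinement:
  round 0: {{0,1,2,3,4}}
  round 1: {{0},{1},{2},{3},{4}}
Fixed point at round 2; 5 class(es).
class of 1: {1}; class of 3: {3}

Answer: NOT BISIMILAR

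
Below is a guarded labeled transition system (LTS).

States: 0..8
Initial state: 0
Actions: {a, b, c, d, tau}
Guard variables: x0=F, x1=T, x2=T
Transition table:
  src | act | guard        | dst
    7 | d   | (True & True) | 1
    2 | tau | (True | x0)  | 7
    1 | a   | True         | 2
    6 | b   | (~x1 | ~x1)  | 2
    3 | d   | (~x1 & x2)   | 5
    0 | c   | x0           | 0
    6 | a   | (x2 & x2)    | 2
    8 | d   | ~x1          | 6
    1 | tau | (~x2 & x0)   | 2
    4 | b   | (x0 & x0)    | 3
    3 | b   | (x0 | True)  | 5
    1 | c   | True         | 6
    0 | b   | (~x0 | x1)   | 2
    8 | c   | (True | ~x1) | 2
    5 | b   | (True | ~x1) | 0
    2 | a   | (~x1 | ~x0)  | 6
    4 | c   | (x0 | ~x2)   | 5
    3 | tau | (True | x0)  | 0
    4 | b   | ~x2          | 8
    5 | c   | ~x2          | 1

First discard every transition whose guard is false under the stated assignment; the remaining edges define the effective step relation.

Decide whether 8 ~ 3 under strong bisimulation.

Answer: NOT BISIMILAR

Trace:
Refine partition for ~:
  round 0: {{0,1,2,3,4,5,6,7,8}}
  round 1: {{0,5},{1},{2},{3},{4},{6},{7},{8}}
  round 2: {{0},{1},{2},{3},{4},{5},{6},{7},{8}}
Fixed point at round 3; 9 class(es).
class of 8: {8}; class of 3: {3}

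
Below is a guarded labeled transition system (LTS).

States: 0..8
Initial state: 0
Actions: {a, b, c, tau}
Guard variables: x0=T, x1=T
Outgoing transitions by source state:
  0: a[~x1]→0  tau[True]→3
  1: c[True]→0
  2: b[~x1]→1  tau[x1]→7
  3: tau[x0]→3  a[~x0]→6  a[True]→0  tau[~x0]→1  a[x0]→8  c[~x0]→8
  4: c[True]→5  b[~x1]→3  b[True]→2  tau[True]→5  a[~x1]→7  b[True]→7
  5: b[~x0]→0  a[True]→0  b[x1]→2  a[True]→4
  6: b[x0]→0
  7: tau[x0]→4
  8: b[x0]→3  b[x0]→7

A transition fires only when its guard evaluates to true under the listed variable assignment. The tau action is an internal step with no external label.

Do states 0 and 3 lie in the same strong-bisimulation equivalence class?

Answer: NOT BISIMILAR

Working:
Compute ~ classes (split until stable):
  π0 = {{0,1,2,3,4,5,6,7,8}}
  π1 = {{0,2,7},{1},{3},{4},{5},{6,8}}
  π2 = {{0},{1},{2},{3},{4},{5},{6},{7},{8}}
9 equivalence class(es) (converged in 3)
[0]={0}  [3]={3}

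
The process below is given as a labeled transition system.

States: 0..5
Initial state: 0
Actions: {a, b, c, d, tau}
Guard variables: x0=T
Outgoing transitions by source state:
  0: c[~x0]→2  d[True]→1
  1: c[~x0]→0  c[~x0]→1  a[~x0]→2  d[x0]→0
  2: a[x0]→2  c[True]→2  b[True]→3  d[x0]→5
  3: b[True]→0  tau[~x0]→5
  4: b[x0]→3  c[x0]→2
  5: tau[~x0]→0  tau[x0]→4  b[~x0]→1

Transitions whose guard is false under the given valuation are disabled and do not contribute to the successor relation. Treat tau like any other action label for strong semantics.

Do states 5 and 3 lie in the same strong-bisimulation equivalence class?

Refine partition for ~:
  π0 = {{0,1,2,3,4,5}}
  π1 = {{0,1},{2},{3},{4},{5}}
stable after 2 split(s): 5 block(s)
class of 5: {5}; class of 3: {3}

Answer: NOT BISIMILAR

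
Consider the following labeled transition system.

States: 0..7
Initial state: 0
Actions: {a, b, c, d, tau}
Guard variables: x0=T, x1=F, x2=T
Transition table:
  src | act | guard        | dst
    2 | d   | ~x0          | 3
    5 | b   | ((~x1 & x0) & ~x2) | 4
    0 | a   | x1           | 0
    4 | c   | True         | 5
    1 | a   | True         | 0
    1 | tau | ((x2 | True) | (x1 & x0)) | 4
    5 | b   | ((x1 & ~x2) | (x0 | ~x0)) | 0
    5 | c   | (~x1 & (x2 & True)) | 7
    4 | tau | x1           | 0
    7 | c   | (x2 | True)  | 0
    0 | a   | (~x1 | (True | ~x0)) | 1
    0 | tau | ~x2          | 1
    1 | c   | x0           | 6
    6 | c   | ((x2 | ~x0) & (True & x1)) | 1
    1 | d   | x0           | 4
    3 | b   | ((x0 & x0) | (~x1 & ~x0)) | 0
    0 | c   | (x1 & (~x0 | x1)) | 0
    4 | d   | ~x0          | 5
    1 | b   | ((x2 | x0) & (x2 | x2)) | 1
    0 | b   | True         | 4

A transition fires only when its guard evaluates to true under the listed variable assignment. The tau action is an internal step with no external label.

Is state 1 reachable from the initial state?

After dropping false guards: 12 live edges.
L0 = {0}
L1 = {1,4}  now seen {0,1,4}
L2 = {5,6}  now seen {0,1,4,5,6}
L3 = {7}  now seen {0,1,4,5,6,7}
Reachable = {0,1,4,5,6,7}
Path to 1: a

Answer: REACHABLE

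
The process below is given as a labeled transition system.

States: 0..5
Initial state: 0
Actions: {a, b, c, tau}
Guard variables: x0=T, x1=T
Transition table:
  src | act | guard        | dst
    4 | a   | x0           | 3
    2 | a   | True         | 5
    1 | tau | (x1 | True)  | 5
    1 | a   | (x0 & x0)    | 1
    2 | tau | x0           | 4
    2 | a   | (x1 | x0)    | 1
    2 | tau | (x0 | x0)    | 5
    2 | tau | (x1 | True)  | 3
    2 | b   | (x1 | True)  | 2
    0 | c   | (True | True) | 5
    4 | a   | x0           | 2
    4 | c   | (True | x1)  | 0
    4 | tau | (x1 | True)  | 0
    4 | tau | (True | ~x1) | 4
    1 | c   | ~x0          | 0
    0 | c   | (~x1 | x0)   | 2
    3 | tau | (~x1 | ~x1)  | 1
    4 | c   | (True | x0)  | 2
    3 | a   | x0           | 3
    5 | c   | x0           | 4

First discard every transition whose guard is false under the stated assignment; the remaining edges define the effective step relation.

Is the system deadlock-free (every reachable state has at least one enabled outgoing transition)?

Answer: DEADLOCK-FREE

Trace:
R = {0,1,2,3,4,5}
  0: c→2  c→5  [2 out]
  1: a→1  tau→5  [2 out]
  2: a→1  a→5  b→2  tau→3  tau→4  tau→5  [6 out]
  3: a→3  [1 out]
  4: a→2  a→3  c→0  c→2  tau→0  tau→4  [6 out]
  5: c→4  [1 out]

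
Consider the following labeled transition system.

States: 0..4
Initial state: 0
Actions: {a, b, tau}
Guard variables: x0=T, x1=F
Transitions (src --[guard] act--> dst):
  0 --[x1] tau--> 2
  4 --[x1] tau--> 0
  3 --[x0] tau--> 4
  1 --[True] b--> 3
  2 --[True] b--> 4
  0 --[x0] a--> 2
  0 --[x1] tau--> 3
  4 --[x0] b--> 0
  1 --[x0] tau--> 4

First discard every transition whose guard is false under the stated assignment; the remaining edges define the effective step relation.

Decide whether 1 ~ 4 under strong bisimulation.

Bisimulation quotient by refinement:
  round 0: {{0,1,2,3,4}}
  round 1: {{0},{1},{2,4},{3}}
  round 2: {{0},{1},{2},{3},{4}}
stable after 3 split(s): 5 block(s)
1∈{1}, 4∈{4}

Answer: NOT BISIMILAR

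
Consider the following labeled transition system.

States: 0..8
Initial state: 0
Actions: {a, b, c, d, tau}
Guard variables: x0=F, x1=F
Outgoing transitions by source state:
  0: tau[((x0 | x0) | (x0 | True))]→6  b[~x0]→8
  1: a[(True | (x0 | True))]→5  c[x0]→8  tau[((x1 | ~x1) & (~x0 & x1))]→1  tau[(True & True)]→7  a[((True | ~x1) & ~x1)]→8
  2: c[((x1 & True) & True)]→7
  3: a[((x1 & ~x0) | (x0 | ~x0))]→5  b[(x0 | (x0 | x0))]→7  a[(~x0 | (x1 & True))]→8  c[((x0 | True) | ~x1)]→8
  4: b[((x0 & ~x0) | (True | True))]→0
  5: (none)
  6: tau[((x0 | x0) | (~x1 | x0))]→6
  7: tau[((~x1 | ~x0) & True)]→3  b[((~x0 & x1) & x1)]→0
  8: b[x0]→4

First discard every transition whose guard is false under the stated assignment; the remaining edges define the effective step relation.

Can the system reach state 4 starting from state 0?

Answer: UNREACHABLE

Working:
Guard filter leaves 11 enabled edge(s).
depth 0: {0}
depth 1: {6,8}  total {0,6,8}
R = {0,6,8}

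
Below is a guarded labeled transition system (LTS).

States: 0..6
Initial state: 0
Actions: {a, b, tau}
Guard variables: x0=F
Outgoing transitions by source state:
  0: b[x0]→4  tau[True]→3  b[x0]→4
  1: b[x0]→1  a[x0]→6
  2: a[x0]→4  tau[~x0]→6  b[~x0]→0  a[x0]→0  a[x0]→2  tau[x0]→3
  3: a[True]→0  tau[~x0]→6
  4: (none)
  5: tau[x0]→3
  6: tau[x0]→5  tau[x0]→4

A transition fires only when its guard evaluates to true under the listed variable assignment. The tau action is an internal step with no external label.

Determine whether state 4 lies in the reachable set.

Answer: UNREACHABLE

Analysis:
Guard filter leaves 5 enabled edge(s).
depth 0: {0}
depth 1: {3}  now seen {0,3}
depth 2: {6}  now seen {0,3,6}
Reach set: {0,3,6}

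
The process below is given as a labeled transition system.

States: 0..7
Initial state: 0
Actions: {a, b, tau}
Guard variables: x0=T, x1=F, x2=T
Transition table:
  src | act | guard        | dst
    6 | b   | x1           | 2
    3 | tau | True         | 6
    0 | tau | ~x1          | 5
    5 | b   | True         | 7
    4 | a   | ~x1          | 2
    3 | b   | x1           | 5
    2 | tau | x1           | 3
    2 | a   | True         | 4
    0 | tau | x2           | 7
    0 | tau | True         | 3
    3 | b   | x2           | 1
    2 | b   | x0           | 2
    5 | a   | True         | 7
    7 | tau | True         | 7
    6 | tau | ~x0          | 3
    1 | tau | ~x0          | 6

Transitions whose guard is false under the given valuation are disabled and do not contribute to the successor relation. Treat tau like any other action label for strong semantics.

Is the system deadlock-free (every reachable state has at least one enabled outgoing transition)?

R = {0,1,3,5,6,7}
  0: tau→3  tau→5  tau→7  [3 out]
  1: ∅  [no exit]
  3: b→1  tau→6  [2 out]
  5: a→7  b→7  [2 out]
  6: ∅  [no exit]
  7: tau→7  [1 out]
trace reaching 1: tau·b

Answer: DEADLOCK at state 1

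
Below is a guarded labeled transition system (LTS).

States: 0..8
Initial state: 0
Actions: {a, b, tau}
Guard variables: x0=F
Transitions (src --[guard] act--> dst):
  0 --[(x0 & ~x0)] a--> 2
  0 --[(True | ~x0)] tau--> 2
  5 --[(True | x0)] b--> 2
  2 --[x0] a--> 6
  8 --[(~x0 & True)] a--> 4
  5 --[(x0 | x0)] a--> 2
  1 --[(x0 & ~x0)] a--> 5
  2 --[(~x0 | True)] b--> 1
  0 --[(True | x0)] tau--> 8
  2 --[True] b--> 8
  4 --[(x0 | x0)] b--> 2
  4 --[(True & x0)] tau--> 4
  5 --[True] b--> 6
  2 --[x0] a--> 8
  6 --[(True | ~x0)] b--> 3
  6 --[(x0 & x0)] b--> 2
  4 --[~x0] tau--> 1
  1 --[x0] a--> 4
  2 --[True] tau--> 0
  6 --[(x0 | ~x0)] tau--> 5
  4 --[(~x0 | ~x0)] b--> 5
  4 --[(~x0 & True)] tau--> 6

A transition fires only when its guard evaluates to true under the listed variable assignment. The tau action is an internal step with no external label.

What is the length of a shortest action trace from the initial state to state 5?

Answer: 3

Working:
Layered search for 5:
  Layer 0: {0}
  Layer 1: {2,8}
  Layer 2: {1,4}
  Layer 3: {5,6}
first hit 5 at d=3 via tau·a·b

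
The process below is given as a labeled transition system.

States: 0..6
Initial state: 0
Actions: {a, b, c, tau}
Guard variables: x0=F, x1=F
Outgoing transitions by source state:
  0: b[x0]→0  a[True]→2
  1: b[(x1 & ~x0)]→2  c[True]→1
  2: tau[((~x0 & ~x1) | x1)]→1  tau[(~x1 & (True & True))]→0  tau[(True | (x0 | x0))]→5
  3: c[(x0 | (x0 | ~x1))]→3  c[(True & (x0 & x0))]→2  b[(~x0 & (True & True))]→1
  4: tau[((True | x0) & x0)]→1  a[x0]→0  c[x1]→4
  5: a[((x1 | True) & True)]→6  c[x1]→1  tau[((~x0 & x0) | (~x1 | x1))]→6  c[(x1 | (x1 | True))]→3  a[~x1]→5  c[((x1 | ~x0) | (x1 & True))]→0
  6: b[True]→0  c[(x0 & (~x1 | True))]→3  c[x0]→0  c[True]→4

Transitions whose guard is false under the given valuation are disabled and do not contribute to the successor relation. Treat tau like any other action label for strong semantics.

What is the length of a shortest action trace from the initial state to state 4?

BFS to 4:
  L0 = {0}
  L1 = {2}
  L2 = {1,5}
  L3 = {3,6}
  L4 = {4}
depth(4)=4, e.g. a·tau·a·c

Answer: 4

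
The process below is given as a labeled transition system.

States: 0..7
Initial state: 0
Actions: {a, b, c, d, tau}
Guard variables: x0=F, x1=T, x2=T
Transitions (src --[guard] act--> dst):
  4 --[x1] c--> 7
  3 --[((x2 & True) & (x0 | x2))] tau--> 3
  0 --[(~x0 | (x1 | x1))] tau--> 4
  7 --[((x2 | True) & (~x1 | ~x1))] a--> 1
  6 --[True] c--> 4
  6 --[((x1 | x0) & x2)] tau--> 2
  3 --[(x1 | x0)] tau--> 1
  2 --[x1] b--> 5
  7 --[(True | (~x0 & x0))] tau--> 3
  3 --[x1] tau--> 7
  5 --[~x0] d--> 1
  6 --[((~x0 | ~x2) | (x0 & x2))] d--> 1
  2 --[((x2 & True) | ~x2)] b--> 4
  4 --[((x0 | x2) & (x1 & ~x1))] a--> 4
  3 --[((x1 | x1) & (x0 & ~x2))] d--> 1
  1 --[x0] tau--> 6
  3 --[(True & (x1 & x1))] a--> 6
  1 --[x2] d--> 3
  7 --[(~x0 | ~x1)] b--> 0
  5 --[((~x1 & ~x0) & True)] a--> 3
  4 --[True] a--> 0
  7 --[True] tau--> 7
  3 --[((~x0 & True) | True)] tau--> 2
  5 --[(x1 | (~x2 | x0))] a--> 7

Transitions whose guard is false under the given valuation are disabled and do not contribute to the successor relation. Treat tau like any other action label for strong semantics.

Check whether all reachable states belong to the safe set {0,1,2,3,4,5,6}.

Answer: INVARIANT VIOLATED at state 7

Trace:
Inv-set: {0,1,2,3,4,5,6}
Reach set: {0,1,2,3,4,5,6,7}
  0: ok
  1: ok
  2: ok
  3: ok
  4: ok
  5: ok
  6: ok
  7: ✗ unsafe
counterexample path to 7: tau·c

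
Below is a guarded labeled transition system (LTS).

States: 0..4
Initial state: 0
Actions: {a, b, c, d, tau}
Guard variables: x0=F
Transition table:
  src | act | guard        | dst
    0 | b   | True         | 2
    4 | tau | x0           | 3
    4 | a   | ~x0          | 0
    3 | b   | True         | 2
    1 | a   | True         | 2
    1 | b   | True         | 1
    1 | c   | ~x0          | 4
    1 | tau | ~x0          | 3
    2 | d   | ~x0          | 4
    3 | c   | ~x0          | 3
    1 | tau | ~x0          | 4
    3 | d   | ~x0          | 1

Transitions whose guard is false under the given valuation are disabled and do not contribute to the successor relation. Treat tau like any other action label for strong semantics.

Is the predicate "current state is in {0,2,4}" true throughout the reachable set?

Answer: INVARIANT HOLDS

Working:
Inv-set: {0,2,4}
R = {0,2,4}
  0: ✓
  2: ✓
  4: ✓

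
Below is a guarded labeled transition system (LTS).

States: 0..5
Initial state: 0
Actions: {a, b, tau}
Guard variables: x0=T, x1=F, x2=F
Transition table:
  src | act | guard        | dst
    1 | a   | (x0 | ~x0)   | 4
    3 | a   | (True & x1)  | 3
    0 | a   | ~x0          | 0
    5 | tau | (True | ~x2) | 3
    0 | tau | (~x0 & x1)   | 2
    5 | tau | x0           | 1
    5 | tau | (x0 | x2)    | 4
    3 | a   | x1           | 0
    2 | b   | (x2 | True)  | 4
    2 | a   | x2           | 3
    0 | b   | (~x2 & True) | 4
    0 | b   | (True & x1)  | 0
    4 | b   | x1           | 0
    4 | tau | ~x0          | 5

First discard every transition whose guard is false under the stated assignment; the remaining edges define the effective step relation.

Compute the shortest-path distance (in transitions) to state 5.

Answer: UNREACHABLE

Working:
BFS to 5:
  L0 = {0}
  L1 = {4}
5 never appears.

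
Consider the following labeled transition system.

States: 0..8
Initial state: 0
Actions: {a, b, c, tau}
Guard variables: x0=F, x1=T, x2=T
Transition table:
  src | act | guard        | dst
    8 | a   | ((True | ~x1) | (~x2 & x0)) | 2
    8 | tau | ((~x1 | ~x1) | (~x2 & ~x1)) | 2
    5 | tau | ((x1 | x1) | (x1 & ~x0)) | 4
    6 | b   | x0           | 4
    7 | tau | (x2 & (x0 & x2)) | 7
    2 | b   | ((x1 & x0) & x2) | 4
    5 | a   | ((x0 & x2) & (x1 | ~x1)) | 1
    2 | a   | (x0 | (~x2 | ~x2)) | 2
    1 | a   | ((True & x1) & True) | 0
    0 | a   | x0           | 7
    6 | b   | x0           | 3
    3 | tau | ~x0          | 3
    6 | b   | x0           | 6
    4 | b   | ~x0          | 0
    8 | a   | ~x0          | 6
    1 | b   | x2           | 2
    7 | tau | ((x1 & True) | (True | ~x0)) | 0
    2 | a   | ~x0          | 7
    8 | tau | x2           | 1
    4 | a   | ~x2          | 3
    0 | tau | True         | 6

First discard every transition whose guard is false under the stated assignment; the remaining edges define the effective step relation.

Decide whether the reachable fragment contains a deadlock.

Reach set: {0,6}
  0: tau→6  [1 exit(s)]
  6: ∅  [deadlock]
trace reaching 6: tau

Answer: DEADLOCK at state 6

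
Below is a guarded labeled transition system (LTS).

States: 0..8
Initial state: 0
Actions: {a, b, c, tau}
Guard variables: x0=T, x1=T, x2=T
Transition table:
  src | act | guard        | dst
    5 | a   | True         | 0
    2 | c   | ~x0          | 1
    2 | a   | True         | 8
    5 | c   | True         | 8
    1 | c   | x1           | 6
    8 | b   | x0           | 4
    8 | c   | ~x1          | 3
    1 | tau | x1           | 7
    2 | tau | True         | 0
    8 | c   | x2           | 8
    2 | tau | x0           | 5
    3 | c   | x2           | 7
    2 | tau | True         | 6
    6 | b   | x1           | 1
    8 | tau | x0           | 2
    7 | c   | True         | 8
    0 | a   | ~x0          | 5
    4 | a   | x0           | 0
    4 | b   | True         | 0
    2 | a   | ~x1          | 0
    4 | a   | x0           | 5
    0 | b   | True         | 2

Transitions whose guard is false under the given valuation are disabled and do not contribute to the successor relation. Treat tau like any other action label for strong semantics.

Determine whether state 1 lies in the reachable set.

After dropping false guards: 18 live edges.
Layer 0: {0}
Layer 1: {2}  now seen {0,2}
Layer 2: {5,6,8}  now seen {0,2,5,6,8}
Layer 3: {1,4}  now seen {0,1,2,4,5,6,8}
Layer 4: {7}  now seen {0,1,2,4,5,6,7,8}
R = {0,1,2,4,5,6,7,8}
witness 1: b·tau·b

Answer: REACHABLE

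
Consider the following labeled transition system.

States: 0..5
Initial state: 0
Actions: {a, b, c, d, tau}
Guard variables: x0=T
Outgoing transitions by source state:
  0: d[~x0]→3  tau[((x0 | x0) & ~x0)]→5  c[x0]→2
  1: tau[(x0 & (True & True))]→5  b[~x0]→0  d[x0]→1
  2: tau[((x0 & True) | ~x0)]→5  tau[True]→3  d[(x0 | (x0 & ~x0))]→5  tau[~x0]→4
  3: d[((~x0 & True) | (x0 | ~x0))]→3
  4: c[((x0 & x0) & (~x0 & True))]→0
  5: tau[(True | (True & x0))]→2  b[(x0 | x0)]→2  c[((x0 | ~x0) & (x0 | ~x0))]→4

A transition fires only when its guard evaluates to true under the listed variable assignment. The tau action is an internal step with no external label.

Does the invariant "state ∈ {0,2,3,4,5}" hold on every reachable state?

Answer: INVARIANT HOLDS

Working:
Inv-set: {0,2,3,4,5}
R = {0,2,3,4,5}
  0: safe
  2: safe
  3: safe
  4: safe
  5: safe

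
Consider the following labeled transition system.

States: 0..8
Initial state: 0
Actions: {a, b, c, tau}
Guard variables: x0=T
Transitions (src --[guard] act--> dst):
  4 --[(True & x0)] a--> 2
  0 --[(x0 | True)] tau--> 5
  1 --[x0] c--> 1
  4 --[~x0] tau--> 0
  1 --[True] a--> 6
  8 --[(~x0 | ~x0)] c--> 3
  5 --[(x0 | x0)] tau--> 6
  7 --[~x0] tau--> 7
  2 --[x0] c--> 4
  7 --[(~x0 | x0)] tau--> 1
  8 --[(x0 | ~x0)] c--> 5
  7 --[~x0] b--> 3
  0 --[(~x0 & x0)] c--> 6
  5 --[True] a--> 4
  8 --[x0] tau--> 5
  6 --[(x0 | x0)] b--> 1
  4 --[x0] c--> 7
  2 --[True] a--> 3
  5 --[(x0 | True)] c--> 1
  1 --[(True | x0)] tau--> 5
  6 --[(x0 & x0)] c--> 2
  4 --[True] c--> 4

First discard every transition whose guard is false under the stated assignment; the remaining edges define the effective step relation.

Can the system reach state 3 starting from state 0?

Answer: REACHABLE

Trace:
17 transition(s) survive guard evaluation.
Layer 0: {0}
Layer 1: {5}  cumulative {0,5}
Layer 2: {1,4,6}  cumulative {0,1,4,5,6}
Layer 3: {2,7}  cumulative {0,1,2,4,5,6,7}
Layer 4: {3}  cumulative {0,1,2,3,4,5,6,7}
Reachable = {0,1,2,3,4,5,6,7}
Path to 3: tau·tau·c·a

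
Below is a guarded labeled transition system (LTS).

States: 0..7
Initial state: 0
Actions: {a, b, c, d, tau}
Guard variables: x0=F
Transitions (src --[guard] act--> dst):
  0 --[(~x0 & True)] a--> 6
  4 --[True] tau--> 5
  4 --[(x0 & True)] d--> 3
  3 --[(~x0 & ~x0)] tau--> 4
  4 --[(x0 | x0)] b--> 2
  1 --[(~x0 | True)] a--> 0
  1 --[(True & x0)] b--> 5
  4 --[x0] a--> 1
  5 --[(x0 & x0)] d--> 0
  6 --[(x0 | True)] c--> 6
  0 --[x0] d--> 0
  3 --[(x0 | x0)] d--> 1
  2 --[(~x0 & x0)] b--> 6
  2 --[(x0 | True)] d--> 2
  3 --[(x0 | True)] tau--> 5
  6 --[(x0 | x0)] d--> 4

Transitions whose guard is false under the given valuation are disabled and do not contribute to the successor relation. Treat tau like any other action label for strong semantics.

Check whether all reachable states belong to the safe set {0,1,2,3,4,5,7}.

Answer: INVARIANT VIOLATED at state 6

Working:
Allowed set {0,1,2,3,4,5,7}
Reach set: {0,6}
  0: ✓
  6: VIOLATES
witness against invariant: a → 6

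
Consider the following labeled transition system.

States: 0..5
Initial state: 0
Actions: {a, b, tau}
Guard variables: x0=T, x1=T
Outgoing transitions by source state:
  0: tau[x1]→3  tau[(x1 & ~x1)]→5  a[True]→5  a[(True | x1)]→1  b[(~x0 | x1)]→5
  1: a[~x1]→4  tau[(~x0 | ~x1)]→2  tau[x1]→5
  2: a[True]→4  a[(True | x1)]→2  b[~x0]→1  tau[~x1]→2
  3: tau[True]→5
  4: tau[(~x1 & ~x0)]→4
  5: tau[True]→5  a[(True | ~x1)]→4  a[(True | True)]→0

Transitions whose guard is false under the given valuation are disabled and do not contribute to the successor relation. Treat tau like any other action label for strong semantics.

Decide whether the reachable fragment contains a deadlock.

Reach set: {0,1,3,4,5}
  0: a→1  a→5  b→5  tau→3  [4 out]
  1: tau→5  [1 out]
  3: tau→5  [1 out]
  4: ∅  [STUCK]
  5: a→0  a→4  tau→5  [3 out]
witness 4: a·a

Answer: DEADLOCK at state 4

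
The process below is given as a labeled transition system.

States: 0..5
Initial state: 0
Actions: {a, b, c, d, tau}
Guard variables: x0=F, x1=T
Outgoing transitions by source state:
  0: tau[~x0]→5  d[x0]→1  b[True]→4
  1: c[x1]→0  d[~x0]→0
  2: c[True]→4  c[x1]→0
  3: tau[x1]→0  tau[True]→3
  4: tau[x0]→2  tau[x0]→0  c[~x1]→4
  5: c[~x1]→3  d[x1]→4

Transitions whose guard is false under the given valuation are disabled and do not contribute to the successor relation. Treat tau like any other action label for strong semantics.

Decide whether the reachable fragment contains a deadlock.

Answer: DEADLOCK at state 4

Trace:
Reach set: {0,4,5}
  0: b→4  tau→5  [2 out]
  4: ∅  [no exit]
  5: d→4  [1 out]
Path to 4: b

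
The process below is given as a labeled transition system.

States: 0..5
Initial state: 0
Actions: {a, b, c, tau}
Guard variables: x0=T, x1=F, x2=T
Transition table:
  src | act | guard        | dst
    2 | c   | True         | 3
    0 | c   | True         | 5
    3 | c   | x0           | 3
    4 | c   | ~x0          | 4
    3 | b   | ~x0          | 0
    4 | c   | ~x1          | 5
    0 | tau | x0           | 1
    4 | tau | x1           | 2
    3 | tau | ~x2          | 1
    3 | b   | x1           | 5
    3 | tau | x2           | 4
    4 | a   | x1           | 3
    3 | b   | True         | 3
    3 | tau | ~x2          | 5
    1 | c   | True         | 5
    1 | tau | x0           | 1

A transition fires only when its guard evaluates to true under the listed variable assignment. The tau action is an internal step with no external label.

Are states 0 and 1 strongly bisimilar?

Bisimulation quotient by refinement:
  P[0] = {{0,1,2,3,4,5}}
  P[1] = {{0,1},{2,4},{3},{5}}
  P[2] = {{0,1},{2},{3},{4},{5}}
Fixed point at round 3; 5 class(es).
class of 0: {0,1}; class of 1: {0,1}

Answer: BISIMILAR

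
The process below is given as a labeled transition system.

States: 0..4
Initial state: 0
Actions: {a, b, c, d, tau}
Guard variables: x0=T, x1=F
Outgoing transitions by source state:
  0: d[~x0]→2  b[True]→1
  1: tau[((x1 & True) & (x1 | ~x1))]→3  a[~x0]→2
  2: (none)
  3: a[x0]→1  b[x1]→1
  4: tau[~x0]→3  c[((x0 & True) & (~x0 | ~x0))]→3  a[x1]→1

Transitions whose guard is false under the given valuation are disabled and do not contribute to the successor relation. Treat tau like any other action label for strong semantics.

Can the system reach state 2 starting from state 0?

Guard filter leaves 2 enabled edge(s).
L0 = {0}
L1 = {1}  cumulative {0,1}
R = {0,1}

Answer: UNREACHABLE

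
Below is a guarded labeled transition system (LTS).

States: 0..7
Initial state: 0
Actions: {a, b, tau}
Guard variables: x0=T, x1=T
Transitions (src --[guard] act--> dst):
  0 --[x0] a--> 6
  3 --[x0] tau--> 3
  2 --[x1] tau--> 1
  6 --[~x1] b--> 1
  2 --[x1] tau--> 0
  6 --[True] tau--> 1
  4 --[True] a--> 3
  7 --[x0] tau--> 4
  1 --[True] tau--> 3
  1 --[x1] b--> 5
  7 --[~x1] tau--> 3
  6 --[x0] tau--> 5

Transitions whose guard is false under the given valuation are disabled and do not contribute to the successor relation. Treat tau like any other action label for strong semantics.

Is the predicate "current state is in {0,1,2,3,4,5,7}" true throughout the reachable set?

Answer: INVARIANT VIOLATED at state 6

Analysis:
Inv-set: {0,1,2,3,4,5,7}
R = {0,1,3,5,6}
  0: ok
  1: ok
  3: ok
  5: ok
  6: VIOLATES
reach 6 via a — violates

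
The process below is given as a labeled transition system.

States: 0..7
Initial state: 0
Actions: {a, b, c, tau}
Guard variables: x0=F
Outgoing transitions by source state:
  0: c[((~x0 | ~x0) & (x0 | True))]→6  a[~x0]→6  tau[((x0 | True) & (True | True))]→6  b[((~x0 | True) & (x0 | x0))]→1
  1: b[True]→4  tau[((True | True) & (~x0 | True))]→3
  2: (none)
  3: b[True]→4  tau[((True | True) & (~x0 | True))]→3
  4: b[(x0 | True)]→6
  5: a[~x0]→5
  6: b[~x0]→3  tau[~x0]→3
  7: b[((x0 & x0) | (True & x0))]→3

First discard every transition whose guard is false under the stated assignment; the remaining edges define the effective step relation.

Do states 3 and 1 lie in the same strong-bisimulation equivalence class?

Answer: BISIMILAR

Trace:
Bisimulation quotient by refinement:
  round 0: {{0,1,2,3,4,5,6,7}}
  round 1: {{0},{1,3,6},{2,7},{4},{5}}
  round 2: {{0},{1,3},{2,7},{4},{5},{6}}
stable after 3 split(s): 6 block(s)
class of 3: {1,3}; class of 1: {1,3}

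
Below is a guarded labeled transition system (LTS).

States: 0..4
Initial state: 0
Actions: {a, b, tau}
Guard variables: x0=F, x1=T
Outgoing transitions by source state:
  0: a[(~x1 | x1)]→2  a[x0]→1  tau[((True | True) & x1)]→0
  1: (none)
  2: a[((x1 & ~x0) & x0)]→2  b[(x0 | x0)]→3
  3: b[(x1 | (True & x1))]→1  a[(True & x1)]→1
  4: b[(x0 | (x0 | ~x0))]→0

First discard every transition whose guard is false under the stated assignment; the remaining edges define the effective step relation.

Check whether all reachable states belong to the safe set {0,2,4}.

Allowed set {0,2,4}
R = {0,2}
  0: safe
  2: safe

Answer: INVARIANT HOLDS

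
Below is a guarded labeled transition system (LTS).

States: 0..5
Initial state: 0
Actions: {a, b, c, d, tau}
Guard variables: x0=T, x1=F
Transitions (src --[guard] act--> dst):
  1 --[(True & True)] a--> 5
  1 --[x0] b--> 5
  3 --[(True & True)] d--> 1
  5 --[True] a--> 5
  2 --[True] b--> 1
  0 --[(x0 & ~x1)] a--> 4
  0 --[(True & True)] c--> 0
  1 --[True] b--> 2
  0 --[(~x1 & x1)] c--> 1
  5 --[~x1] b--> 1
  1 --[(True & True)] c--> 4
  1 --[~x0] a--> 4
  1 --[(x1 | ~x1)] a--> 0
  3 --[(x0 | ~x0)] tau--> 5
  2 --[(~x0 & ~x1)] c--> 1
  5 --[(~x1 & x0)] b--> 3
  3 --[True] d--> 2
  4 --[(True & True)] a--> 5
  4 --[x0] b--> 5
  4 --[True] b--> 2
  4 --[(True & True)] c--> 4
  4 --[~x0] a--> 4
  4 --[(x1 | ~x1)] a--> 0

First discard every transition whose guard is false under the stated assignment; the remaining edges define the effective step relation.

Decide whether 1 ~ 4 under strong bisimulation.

Answer: BISIMILAR

Analysis:
Bisimulation quotient by refinement:
  π0 = {{0,1,2,3,4,5}}
  π1 = {{0},{1,4},{2},{3},{5}}
Fixed point at round 2; 5 class(es).
1∈{1,4}, 4∈{1,4}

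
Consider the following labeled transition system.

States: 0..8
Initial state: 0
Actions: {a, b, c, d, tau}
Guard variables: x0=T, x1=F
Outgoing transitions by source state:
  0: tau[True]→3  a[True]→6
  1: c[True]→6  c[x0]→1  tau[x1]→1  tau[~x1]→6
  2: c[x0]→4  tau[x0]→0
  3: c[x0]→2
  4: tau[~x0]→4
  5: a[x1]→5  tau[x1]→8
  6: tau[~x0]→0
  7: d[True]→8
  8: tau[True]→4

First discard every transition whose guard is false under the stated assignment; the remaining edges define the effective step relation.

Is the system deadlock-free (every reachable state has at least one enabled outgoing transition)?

Answer: DEADLOCK at state 4

Trace:
Reach set: {0,2,3,4,6}
  0: a→6  tau→3  [2 exit(s)]
  2: c→4  tau→0  [2 exit(s)]
  3: c→2  [1 exit(s)]
  4: ∅  [STUCK]
  6: ∅  [STUCK]
trace reaching 4: tau·c·c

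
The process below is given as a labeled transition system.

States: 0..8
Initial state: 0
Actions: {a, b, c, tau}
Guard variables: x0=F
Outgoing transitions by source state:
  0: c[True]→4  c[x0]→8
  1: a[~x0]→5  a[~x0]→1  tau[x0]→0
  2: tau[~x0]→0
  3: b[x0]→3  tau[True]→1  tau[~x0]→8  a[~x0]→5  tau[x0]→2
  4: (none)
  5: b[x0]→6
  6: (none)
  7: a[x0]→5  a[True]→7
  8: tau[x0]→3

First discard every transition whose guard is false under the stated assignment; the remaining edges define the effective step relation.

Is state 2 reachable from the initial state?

After dropping false guards: 8 live edges.
depth 0: {0}
depth 1: {4}  now seen {0,4}
Reach set: {0,4}

Answer: UNREACHABLE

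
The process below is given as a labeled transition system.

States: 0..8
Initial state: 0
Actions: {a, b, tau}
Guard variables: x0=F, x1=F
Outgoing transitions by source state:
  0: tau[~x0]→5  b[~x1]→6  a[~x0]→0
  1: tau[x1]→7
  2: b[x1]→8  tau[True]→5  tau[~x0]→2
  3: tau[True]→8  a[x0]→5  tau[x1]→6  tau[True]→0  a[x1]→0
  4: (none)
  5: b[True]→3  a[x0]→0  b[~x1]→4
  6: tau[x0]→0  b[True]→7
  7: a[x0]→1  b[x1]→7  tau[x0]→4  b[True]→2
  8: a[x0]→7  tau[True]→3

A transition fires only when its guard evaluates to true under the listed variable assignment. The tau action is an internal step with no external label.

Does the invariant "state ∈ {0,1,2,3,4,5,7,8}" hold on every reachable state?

Answer: INVARIANT VIOLATED at state 6

Trace:
Allowed set {0,1,2,3,4,5,7,8}
Reach set: {0,2,3,4,5,6,7,8}
  0: ✓
  2: ✓
  3: ✓
  4: ✓
  5: ✓
  6: ✗ unsafe
  7: ✓
  8: ✓
counterexample path to 6: b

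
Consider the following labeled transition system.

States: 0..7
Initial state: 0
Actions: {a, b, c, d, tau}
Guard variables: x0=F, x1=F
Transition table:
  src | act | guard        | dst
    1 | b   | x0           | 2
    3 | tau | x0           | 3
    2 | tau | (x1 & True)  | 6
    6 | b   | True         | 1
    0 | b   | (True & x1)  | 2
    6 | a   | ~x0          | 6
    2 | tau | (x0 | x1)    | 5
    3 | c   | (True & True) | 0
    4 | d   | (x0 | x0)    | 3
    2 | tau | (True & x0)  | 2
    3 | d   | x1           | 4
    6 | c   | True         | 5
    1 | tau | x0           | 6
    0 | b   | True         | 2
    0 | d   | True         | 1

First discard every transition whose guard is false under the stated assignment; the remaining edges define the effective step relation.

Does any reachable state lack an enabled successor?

R = {0,1,2}
  0: b→2  d→1  [2 exit(s)]
  1: ∅  [deadlock]
  2: ∅  [deadlock]
trace reaching 1: d

Answer: DEADLOCK at state 1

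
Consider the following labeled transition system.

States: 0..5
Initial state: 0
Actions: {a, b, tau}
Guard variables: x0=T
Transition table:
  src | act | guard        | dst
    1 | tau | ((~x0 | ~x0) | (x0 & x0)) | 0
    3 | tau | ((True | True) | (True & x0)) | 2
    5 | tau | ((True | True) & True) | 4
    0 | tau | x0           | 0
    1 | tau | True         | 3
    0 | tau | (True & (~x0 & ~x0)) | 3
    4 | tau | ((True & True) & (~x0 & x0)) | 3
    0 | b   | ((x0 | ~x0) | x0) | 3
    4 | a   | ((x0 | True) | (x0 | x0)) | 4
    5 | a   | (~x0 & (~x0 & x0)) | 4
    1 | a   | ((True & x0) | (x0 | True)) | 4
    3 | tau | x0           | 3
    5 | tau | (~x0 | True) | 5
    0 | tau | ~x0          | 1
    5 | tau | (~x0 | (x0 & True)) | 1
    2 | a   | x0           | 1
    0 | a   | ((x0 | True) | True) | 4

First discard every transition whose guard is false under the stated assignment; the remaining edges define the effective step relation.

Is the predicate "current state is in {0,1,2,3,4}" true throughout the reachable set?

Allowed set {0,1,2,3,4}
R = {0,1,2,3,4}
  0: ok
  1: ok
  2: ok
  3: ok
  4: ok

Answer: INVARIANT HOLDS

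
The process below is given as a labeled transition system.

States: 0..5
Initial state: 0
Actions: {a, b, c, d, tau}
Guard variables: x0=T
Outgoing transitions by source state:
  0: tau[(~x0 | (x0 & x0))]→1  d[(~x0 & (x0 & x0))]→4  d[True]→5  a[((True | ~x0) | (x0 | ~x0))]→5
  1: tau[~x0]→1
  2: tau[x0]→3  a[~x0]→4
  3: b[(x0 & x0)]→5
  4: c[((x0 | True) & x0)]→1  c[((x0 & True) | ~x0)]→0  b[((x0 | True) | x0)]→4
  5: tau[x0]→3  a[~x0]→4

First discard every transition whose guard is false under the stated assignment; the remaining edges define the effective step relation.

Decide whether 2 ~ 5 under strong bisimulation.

Answer: BISIMILAR

Trace:
Refine partition for ~:
  π0 = {{0,1,2,3,4,5}}
  π1 = {{0},{1},{2,5},{3},{4}}
stable after 2 split(s): 5 block(s)
[2]={2,5}  [5]={2,5}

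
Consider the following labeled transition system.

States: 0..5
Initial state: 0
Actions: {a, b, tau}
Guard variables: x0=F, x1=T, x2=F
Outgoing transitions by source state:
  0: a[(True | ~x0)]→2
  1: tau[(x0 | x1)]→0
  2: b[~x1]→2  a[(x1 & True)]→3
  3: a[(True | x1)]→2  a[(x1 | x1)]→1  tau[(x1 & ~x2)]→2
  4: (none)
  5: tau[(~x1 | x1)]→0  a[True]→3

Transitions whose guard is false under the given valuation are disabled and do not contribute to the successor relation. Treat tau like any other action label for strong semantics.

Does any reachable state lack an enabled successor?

R = {0,1,2,3}
  0: a→2  [1 out]
  1: tau→0  [1 out]
  2: a→3  [1 out]
  3: a→1  a→2  tau→2  [3 out]

Answer: DEADLOCK-FREE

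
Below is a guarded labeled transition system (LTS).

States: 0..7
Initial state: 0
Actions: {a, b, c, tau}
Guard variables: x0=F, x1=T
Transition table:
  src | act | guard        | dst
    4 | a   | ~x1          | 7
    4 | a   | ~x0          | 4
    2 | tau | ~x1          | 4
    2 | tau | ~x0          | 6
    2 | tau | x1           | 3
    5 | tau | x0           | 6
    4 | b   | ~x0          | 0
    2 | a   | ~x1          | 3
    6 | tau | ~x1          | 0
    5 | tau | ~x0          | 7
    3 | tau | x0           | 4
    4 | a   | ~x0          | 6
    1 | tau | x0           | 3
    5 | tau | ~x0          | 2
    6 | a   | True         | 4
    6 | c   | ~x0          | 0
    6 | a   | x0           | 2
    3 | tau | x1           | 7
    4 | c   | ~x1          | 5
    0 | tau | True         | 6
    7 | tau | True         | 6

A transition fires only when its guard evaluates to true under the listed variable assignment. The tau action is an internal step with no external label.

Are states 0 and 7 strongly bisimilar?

Answer: BISIMILAR

Working:
Refine partition for ~:
  π0 = {{0,1,2,3,4,5,6,7}}
  π1 = {{0,2,3,5,7},{1},{4},{6}}
  π2 = {{0,7},{1},{2},{3,5},{4},{6}}
  π3 = {{0,7},{1},{2},{3},{4},{5},{6}}
Fixed point at round 4; 7 class(es).
[0]={0,7}  [7]={0,7}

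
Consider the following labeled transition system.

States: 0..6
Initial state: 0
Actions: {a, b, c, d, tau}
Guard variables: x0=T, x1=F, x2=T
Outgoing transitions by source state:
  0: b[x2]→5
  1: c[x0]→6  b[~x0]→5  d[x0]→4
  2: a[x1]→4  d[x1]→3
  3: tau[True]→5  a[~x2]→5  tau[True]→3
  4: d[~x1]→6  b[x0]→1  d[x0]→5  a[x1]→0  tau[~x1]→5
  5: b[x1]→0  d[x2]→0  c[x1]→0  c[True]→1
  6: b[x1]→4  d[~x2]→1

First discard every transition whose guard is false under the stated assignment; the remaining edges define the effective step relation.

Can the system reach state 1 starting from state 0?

Answer: REACHABLE

Trace:
After dropping false guards: 11 live edges.
Layer 0: {0}
Layer 1: {5}  now seen {0,5}
Layer 2: {1}  now seen {0,1,5}
Layer 3: {4,6}  now seen {0,1,4,5,6}
R = {0,1,4,5,6}
witness 1: b·c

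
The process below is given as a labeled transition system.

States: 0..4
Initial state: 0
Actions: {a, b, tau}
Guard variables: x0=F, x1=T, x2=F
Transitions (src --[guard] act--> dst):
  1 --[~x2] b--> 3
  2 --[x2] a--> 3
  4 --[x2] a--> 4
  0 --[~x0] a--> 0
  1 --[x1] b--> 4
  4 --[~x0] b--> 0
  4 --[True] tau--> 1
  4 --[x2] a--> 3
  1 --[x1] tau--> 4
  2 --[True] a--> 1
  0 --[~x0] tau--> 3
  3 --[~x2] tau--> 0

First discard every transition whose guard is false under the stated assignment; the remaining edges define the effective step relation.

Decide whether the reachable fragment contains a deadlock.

Reach set: {0,3}
  0: a→0  tau→3  [2 exit(s)]
  3: tau→0  [1 exit(s)]

Answer: DEADLOCK-FREE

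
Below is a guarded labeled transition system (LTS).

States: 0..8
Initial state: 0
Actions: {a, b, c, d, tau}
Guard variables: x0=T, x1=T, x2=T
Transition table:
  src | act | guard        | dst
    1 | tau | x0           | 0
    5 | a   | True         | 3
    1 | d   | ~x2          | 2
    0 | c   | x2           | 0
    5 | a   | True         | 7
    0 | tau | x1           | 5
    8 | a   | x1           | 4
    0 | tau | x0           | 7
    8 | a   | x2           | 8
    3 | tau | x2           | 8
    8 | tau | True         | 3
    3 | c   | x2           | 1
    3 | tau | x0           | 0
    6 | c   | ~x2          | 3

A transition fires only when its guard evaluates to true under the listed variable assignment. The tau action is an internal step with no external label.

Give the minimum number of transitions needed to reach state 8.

Breadth-first toward 8:
  L0 = {0}
  L1 = {5,7}
  L2 = {3}
  L3 = {1,8}
8 enters at depth 3; path tau·a·tau

Answer: 3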